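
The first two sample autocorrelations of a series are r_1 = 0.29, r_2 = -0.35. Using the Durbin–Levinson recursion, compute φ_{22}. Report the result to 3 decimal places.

φ_{22} = (r_2 − r_1²) / (1 − r_1²)
r_1² = (0.29)² = 0.0841
Numerator = -0.35 − 0.0841 = -0.4341; denominator = 1 − 0.0841 = 0.9159
φ_{22} = -0.4341 / 0.9159 = -0.474

-0.474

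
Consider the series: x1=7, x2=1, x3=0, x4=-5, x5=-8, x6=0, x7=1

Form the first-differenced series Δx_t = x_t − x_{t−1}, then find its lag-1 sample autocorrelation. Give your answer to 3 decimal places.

First differences Δx: -6, -1, -5, -3, 8, 1
Mean of differences = -1.0000
Numerator Σ(Δx_t−Δx̄)(Δx_{t+1}−Δx̄) = 8.0000
Denominator Σ(Δx_t−Δx̄)² = 130.0000
r_1(Δx) = 8.0000 / 130.0000 = 0.062

0.062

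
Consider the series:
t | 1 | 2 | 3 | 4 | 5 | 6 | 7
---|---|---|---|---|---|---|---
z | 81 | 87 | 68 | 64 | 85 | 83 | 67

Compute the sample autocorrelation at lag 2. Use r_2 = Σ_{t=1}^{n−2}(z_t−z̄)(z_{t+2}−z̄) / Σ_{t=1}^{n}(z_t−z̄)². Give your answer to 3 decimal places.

Mean z̄ = (81 + 87 + 68 + 64 + 85 + 83 + 67)/7 = 76.4286
Deviations from mean: 4.5714, 10.5714, -8.4286, -12.4286, 8.5714, 6.5714, -9.4286
Σ(z_t−z̄)(z_{t+2}−z̄) = (-38.5306) + (-131.3878) + (-72.2449) + (-81.6735) + (-80.8163) = -404.6531
Denominator Σ(z_t−z̄)² = 563.7143
r_2 = -404.6531 / 563.7143 = -0.718

-0.718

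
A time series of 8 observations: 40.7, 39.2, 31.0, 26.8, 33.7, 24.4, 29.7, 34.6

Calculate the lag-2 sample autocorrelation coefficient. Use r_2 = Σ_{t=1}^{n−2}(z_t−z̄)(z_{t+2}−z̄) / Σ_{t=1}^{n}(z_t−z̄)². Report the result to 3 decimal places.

-0.116

Mean z̄ = (40.7 + 39.2 + 31.0 + 26.8 + 33.7 + 24.4 + 29.7 + 34.6)/8 = 32.5125
Numerator Σ_{t=1}^{6}(z_t−z̄)(z_{t+2}−z̄) = -26.3141
Denominator Σ(z_t−z̄)² = 226.1688
r_2 = -26.3141 / 226.1688 = -0.116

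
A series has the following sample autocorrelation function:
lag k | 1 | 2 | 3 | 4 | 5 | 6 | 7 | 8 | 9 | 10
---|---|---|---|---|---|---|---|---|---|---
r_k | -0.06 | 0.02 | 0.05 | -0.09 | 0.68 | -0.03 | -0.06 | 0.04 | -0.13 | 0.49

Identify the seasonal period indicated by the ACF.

The largest autocorrelation is r_5 = 0.68, with a weaker echo at lag 10 (0.49); the remaining lags stay at or below 0.05.
The dominant spike at lag 5 indicates a seasonal period of 5.

5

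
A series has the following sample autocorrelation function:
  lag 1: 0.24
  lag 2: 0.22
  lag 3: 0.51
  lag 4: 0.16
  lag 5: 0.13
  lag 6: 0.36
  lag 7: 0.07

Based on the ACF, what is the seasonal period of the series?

The largest autocorrelation is r_3 = 0.51, with a weaker echo at lag 6 (0.36); the remaining lags stay at or below 0.24.
The dominant spike at lag 3 indicates a seasonal period of 3.

3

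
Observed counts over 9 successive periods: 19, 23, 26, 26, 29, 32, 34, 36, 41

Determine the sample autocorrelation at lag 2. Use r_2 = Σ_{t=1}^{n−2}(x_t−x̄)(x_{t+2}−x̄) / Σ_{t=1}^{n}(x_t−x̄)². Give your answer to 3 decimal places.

0.313

Mean x̄ = (19 + 23 + 26 + 26 + 29 + 32 + 34 + 36 + 41)/9 = 29.5556
Numerator Σ_{t=1}^{7}(x_t−x̄)(x_{t+2}−x̄) = 118.2716
Denominator Σ(x_t−x̄)² = 378.2222
r_2 = 118.2716 / 378.2222 = 0.313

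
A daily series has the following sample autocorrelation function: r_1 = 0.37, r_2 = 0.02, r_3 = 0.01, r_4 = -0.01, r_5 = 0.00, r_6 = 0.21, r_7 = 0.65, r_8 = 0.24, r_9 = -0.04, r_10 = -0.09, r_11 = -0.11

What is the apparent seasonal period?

7

The largest autocorrelation is r_7 = 0.65; the remaining lags stay at or below 0.37. The elevated value at lag 1 (0.37), dropping to 0.02 at lag 2, reflects decaying short-term dependence rather than seasonality.
The dominant spike at lag 7 indicates a seasonal period of 7.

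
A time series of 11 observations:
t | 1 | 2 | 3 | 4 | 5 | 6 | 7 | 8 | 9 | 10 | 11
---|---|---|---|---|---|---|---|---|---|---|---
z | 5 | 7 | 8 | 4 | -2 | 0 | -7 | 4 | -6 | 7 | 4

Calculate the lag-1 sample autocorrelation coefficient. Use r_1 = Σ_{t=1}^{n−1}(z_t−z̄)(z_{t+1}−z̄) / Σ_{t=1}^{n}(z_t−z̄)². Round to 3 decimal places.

Mean z̄ = (5 + 7 + 8 + 4 − 2 + 0 − 7 + 4 − 6 + 7 + 4)/11 = 2.1818
Numerator Σ_{t=1}^{10}(z_t−z̄)(z_{t+1}−z̄) = 11.5124
Denominator Σ(z_t−z̄)² = 271.6364
r_1 = 11.5124 / 271.6364 = 0.042

0.042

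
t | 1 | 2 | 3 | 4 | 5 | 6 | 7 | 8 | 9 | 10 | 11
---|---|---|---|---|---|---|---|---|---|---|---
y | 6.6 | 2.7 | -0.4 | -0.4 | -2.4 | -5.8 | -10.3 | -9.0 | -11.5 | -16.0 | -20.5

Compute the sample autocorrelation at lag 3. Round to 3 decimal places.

Mean ȳ = (6.6 + 2.7 − 0.4 − 0.4 − 2.4 − 5.8 − 10.3 − 9.0 − 11.5 − 16.0 − 20.5)/11 = -6.0909
Numerator Σ_{t=1}^{8}(y_t−ȳ)(y_{t+3}−ȳ) = 153.6861
Denominator Σ(y_t−ȳ)² = 678.0691
r_3 = 153.6861 / 678.0691 = 0.227

0.227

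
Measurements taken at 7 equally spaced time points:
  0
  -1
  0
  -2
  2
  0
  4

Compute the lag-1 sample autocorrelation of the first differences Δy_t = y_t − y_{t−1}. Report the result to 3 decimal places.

-0.715

First differences Δy: -1, 1, -2, 4, -2, 4
Mean of differences = 0.6667
Numerator Σ(Δy_t−Δȳ)(Δy_{t+1}−Δȳ) = -28.1111
Denominator Σ(Δy_t−Δȳ)² = 39.3333
r_1(Δy) = -28.1111 / 39.3333 = -0.715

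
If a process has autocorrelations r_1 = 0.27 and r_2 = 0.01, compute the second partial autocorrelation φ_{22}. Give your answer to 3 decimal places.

φ_{22} = (r_2 − r_1²) / (1 − r_1²)
r_1² = (0.27)² = 0.0729
Numerator = 0.01 − 0.0729 = -0.0629; denominator = 1 − 0.0729 = 0.9271
φ_{22} = -0.0629 / 0.9271 = -0.068

-0.068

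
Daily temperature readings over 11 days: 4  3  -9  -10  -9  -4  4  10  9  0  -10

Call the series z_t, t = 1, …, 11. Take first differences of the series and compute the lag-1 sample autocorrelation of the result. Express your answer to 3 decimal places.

First differences Δz: -1, -12, -1, 1, 5, 8, 6, -1, -9, -10
Mean of differences = -1.4000
Numerator Σ(Δz_t−Δz̄)(Δz_{t+1}−Δz̄) = 202.8400
Denominator Σ(Δz_t−Δz̄)² = 434.4000
r_1(Δz) = 202.8400 / 434.4000 = 0.467

0.467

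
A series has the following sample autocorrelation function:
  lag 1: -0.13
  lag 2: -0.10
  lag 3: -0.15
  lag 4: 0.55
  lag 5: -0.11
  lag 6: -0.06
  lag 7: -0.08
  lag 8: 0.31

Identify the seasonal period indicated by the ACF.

4

The largest autocorrelation is r_4 = 0.55, with a weaker echo at lag 8 (0.31); the remaining lags stay at or below -0.06.
The dominant spike at lag 4 indicates a seasonal period of 4.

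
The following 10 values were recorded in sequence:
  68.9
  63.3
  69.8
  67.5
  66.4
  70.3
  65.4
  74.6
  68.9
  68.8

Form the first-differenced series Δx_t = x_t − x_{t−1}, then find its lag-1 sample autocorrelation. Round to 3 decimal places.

First differences Δx: -5.6, 6.5, -2.3, -1.1, 3.9, -4.9, 9.2, -5.7, -0.1
Mean of differences = -0.0111
Numerator Σ(Δx_t−Δx̄)(Δx_{t+1}−Δx̄) = -169.1079
Denominator Σ(Δx_t−Δx̄)² = 236.4689
r_1(Δx) = -169.1079 / 236.4689 = -0.715

-0.715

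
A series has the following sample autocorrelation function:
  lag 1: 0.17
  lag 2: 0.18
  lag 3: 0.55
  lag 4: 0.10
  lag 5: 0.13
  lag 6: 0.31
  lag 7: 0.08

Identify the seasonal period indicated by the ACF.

3

The largest autocorrelation is r_3 = 0.55, with a weaker echo at lag 6 (0.31); the remaining lags stay at or below 0.18.
The dominant spike at lag 3 indicates a seasonal period of 3.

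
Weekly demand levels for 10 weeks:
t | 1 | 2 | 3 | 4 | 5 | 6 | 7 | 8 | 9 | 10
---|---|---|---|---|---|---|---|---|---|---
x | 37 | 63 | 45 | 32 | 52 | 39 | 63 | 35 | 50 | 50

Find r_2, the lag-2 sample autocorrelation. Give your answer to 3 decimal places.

Mean x̄ = (37 + 63 + 45 + 32 + 52 + 39 + 63 + 35 + 50 + 50)/10 = 46.6000
Numerator Σ_{t=1}^{8}(x_t−x̄)(x_{t+2}−x̄) = 71.2800
Denominator Σ(x_t−x̄)² = 1090.4000
r_2 = 71.2800 / 1090.4000 = 0.065

0.065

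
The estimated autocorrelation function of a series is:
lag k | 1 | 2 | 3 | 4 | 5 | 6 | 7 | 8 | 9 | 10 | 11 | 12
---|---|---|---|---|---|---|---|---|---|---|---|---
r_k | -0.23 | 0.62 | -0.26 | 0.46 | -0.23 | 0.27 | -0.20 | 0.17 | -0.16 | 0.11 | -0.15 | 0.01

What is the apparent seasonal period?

The largest autocorrelation is r_2 = 0.62, with weaker echoes at lags 4 (0.46), 6 (0.27) and 8 (0.17); the remaining lags stay at or below 0.11.
The dominant spike at lag 2 indicates a seasonal period of 2.

2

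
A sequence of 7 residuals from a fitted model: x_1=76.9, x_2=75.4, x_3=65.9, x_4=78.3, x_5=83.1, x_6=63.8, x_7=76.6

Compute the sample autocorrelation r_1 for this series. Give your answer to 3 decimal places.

-0.422

Mean x̄ = (76.9 + 75.4 + 65.9 + 78.3 + 83.1 + 63.8 + 76.6)/7 = 74.2857
Deviations from mean: 2.6143, 1.1143, -8.3857, 4.0143, 8.8143, -10.4857, 2.3143
Numerator Σ_{t=1}^{6}(x_t−x̄)(x_{t+1}−x̄) = -121.4016
Denominator Σ(x_t−x̄)² = 287.5086
r_1 = -121.4016 / 287.5086 = -0.422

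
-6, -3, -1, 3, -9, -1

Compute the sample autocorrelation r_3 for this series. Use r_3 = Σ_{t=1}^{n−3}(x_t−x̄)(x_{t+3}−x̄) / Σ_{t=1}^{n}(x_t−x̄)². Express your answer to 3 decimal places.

Mean x̄ = (-6 − 3 − 1 + 3 − 9 − 1)/6 = -2.8333
Numerator Σ_{t=1}^{3}(x_t−x̄)(x_{t+3}−x̄) = -14.0833
Denominator Σ(x_t−x̄)² = 88.8333
r_3 = -14.0833 / 88.8333 = -0.159

-0.159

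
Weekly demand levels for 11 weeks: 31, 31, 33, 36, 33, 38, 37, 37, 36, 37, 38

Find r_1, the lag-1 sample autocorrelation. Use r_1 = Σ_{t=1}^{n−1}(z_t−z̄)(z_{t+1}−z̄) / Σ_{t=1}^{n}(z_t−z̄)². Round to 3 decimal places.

Mean z̄ = (31 + 31 + 33 + 36 + 33 + 38 + 37 + 37 + 36 + 37 + 38)/11 = 35.1818
Numerator Σ_{t=1}^{10}(z_t−z̄)(z_{t+1}−z̄) = 33.4215
Denominator Σ(z_t−z̄)² = 71.6364
r_1 = 33.4215 / 71.6364 = 0.467

0.467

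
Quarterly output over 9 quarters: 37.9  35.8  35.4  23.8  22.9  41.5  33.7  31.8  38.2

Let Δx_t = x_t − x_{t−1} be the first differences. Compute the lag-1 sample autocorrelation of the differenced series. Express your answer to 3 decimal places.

-0.242

First differences Δx: -2.1, -0.4, -11.6, -0.9, 18.6, -7.8, -1.9, 6.4
Mean of differences = 0.0375
Numerator Σ(Δx_t−Δx̄)(Δx_{t+1}−Δx̄) = -143.0914
Denominator Σ(Δx_t−Δx̄)² = 591.2988
r_1(Δx) = -143.0914 / 591.2988 = -0.242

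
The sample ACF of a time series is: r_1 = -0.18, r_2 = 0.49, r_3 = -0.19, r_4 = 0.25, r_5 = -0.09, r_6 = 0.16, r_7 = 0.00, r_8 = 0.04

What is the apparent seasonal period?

The largest autocorrelation is r_2 = 0.49, with weaker echoes at lags 4 (0.25) and 6 (0.16); the remaining lags stay at or below 0.04.
The dominant spike at lag 2 indicates a seasonal period of 2.

2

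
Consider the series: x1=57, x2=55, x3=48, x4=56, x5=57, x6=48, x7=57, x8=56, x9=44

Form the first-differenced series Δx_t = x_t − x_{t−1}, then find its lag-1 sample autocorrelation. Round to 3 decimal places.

-0.302

First differences Δx: -2, -7, 8, 1, -9, 9, -1, -12
Mean of differences = -1.6250
Numerator Σ(Δx_t−Δx̄)(Δx_{t+1}−Δx̄) = -122.0156
Denominator Σ(Δx_t−Δx̄)² = 403.8750
r_1(Δx) = -122.0156 / 403.8750 = -0.302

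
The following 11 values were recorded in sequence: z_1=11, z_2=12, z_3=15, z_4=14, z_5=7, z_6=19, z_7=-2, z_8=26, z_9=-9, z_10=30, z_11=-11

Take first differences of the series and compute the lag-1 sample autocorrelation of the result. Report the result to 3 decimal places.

First differences Δz: 1, 3, -1, -7, 12, -21, 28, -35, 39, -41
Mean of differences = -2.2000
Numerator Σ(Δz_t−Δz̄)(Δz_{t+1}−Δz̄) = -4826.2400
Denominator Σ(Δz_t−Δz̄)² = 5807.6000
r_1(Δz) = -4826.2400 / 5807.6000 = -0.831

-0.831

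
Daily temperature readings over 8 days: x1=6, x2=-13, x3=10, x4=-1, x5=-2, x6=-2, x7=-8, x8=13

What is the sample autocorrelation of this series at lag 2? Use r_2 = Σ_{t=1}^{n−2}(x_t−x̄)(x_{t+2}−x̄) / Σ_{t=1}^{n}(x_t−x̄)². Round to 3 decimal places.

Mean x̄ = (6 − 13 + 10 − 1 − 2 − 2 − 8 + 13)/8 = 0.3750
Deviations from mean: 5.6250, -13.3750, 9.6250, -1.3750, -2.3750, -2.3750, -8.3750, 12.6250
Σ(x_t−x̄)(x_{t+2}−x̄) = (54.1406) + (18.3906) + (-22.8594) + (3.2656) + (19.8906) + (-29.9844) = 42.8438
Denominator Σ(x_t−x̄)² = 545.8750
r_2 = 42.8438 / 545.8750 = 0.078

0.078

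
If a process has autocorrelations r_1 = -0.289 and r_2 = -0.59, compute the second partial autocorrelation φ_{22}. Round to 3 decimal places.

-0.735

φ_{22} = (r_2 − r_1²) / (1 − r_1²)
r_1² = (-0.289)² = 0.083521
Numerator = -0.59 − 0.0835 = -0.6735; denominator = 1 − 0.0835 = 0.9165
φ_{22} = -0.6735 / 0.9165 = -0.735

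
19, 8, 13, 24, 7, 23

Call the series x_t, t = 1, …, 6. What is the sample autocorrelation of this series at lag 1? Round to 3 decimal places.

Mean x̄ = (19 + 8 + 13 + 24 + 7 + 23)/6 = 15.6667
Deviations from mean: 3.3333, -7.6667, -2.6667, 8.3333, -8.6667, 7.3333
Σ(x_t−x̄)(x_{t+1}−x̄) = (-25.5556) + (20.4444) + (-22.2222) + (-72.2222) + (-63.5556) = -163.1111
Denominator Σ(x_t−x̄)² = 275.3333
r_1 = -163.1111 / 275.3333 = -0.592

-0.592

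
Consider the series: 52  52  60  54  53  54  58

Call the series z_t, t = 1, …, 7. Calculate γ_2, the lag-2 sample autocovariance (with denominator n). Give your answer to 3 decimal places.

-3.799

Mean z̄ = (52 + 52 + 60 + 54 + 53 + 54 + 58)/7 = 54.7143
Deviations: -2.7143, -2.7143, 5.2857, -0.7143, -1.7143, -0.7143, 3.2857
Σ_{t=1}^{5}(z_t−z̄)(z_{t+2}−z̄) = -26.5918
γ_2 = -26.5918 / 7 = -3.799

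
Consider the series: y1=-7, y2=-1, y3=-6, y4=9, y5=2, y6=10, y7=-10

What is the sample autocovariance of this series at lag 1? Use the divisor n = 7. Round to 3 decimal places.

Mean ȳ = (-7 − 1 − 6 + 9 + 2 + 10 − 10)/7 = -0.4286
Σ_{t=1}^{6}(y_t−ȳ)(y_{t+1}−ȳ) = -97.1837
γ_1 = -97.1837 / 7 = -13.883

-13.883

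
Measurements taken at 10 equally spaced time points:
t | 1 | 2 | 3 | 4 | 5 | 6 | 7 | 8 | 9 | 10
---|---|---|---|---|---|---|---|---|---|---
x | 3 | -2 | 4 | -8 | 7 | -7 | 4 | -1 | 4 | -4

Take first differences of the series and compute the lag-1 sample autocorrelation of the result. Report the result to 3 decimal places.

-0.891

First differences Δx: -5, 6, -12, 15, -14, 11, -5, 5, -8
Mean of differences = -0.7778
Numerator Σ(Δx_t−Δx̄)(Δx_{t+1}−Δx̄) = -761.9383
Denominator Σ(Δx_t−Δx̄)² = 855.5556
r_1(Δx) = -761.9383 / 855.5556 = -0.891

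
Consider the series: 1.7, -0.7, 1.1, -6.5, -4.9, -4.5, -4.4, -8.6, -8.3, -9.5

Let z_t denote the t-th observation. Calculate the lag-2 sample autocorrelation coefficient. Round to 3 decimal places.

Mean z̄ = (1.7 − 0.7 + 1.1 − 6.5 − 4.9 − 4.5 − 4.4 − 8.6 − 8.3 − 9.5)/10 = -4.4600
Numerator Σ_{t=1}^{8}(z_t−z̄)(z_{t+2}−z̄) = 44.9888
Denominator Σ(z_t−z̄)² = 144.6440
r_2 = 44.9888 / 144.6440 = 0.311

0.311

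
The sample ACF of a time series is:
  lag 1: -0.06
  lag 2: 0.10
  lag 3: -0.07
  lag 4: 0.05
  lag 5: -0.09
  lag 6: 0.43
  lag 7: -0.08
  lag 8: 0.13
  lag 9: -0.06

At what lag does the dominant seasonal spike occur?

The largest autocorrelation is r_6 = 0.43; the remaining lags stay at or below 0.13.
The dominant spike at lag 6 indicates a seasonal period of 6.

6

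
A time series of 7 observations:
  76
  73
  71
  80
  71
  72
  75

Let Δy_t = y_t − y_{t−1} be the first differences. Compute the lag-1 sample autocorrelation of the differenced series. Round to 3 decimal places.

First differences Δy: -3, -2, 9, -9, 1, 3
Mean of differences = -0.1667
Numerator Σ(Δy_t−Δȳ)(Δy_{t+1}−Δȳ) = -99.1944
Denominator Σ(Δy_t−Δȳ)² = 184.8333
r_1(Δy) = -99.1944 / 184.8333 = -0.537

-0.537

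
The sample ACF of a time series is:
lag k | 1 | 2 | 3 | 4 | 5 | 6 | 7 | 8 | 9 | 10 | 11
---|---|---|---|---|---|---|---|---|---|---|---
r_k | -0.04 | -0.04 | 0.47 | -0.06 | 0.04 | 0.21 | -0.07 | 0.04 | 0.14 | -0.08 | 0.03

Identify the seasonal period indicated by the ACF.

The largest autocorrelation is r_3 = 0.47, with a weaker echo at lag 6 (0.21); the remaining lags stay at or below 0.14.
The dominant spike at lag 3 indicates a seasonal period of 3.

3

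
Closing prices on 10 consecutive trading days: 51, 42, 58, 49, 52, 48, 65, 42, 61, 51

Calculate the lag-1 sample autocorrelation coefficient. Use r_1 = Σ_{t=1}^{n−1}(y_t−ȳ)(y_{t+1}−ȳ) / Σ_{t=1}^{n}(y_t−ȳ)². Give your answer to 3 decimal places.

Mean ȳ = (51 + 42 + 58 + 49 + 52 + 48 + 65 + 42 + 61 + 51)/10 = 51.9000
Numerator Σ_{t=1}^{9}(y_t−ȳ)(y_{t+1}−ȳ) = -348.9100
Denominator Σ(y_t−ȳ)² = 512.9000
r_1 = -348.9100 / 512.9000 = -0.680

-0.680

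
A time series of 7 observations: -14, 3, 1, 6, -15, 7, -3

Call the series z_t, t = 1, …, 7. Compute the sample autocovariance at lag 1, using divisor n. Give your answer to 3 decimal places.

-35.615

Mean z̄ = (-14 + 3 + 1 + 6 − 15 + 7 − 3)/7 = -2.1429
Deviations: -11.8571, 5.1429, 3.1429, 8.1429, -12.8571, 9.1429, -0.8571
Σ_{t=1}^{6}(z_t−z̄)(z_{t+1}−z̄) = -249.3061
γ_1 = -249.3061 / 7 = -35.615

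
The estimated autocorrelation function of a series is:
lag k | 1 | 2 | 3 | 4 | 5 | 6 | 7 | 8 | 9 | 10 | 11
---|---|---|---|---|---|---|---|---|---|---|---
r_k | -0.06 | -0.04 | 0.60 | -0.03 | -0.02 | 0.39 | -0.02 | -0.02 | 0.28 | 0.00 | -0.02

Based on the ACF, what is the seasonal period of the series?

3

The largest autocorrelation is r_3 = 0.60, with weaker echoes at lags 6 (0.39) and 9 (0.28); the remaining lags stay at or below 0.00.
The dominant spike at lag 3 indicates a seasonal period of 3.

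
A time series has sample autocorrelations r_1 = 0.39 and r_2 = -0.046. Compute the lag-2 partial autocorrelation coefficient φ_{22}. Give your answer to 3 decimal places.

-0.234

φ_{22} = (r_2 − r_1²) / (1 − r_1²)
r_1² = (0.39)² = 0.1521
Numerator = -0.046 − 0.1521 = -0.1981; denominator = 1 − 0.1521 = 0.8479
φ_{22} = -0.1981 / 0.8479 = -0.234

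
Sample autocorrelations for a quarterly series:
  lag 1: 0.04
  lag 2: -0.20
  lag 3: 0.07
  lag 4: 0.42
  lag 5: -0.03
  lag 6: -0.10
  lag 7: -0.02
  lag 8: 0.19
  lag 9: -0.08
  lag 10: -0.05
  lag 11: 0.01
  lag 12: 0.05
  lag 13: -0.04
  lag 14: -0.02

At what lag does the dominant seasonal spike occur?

4

The largest autocorrelation is r_4 = 0.42, with a weaker echo at lag 8 (0.19); the remaining lags stay at or below 0.07.
The dominant spike at lag 4 indicates a seasonal period of 4.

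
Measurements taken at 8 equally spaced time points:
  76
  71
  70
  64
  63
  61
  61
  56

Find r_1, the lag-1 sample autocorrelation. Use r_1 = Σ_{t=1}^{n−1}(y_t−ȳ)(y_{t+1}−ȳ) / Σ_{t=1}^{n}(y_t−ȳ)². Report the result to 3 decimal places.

0.511

Mean ȳ = (76 + 71 + 70 + 64 + 63 + 61 + 61 + 56)/8 = 65.2500
Numerator Σ_{t=1}^{7}(y_t−ȳ)(y_{t+1}−ȳ) = 152.9375
Denominator Σ(y_t−ȳ)² = 299.5000
r_1 = 152.9375 / 299.5000 = 0.511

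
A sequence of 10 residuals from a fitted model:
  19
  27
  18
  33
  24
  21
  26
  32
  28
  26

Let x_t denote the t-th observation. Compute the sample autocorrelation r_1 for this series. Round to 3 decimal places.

Mean x̄ = (19 + 27 + 18 + 33 + 24 + 21 + 26 + 32 + 28 + 26)/10 = 25.4000
Numerator Σ_{t=1}^{9}(x_t−x̄)(x_{t+1}−x̄) = -62.7600
Denominator Σ(x_t−x̄)² = 228.4000
r_1 = -62.7600 / 228.4000 = -0.275

-0.275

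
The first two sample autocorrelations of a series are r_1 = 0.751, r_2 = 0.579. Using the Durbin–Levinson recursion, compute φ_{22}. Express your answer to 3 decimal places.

φ_{22} = (r_2 − r_1²) / (1 − r_1²)
r_1² = (0.751)² = 0.564001
Numerator = 0.579 − 0.5640 = 0.0150; denominator = 1 − 0.5640 = 0.4360
φ_{22} = 0.0150 / 0.4360 = 0.034

0.034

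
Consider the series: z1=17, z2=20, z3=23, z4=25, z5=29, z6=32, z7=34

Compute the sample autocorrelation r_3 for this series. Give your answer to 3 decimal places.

-0.151

Mean z̄ = (17 + 20 + 23 + 25 + 29 + 32 + 34)/7 = 25.7143
Deviations from mean: -8.7143, -5.7143, -2.7143, -0.7143, 3.2857, 6.2857, 8.2857
Σ(z_t−z̄)(z_{t+3}−z̄) = (6.2245) + (-18.7755) + (-17.0612) + (-5.9184) = -35.5306
Denominator Σ(z_t−z̄)² = 235.4286
r_3 = -35.5306 / 235.4286 = -0.151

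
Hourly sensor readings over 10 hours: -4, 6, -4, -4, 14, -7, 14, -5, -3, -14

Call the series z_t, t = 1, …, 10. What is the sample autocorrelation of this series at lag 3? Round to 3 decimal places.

Mean z̄ = (-4 + 6 − 4 − 4 + 14 − 7 + 14 − 5 − 3 − 14)/10 = -0.7000
Σ(z_t−z̄)(z_{t+3}−z̄) = (10.8900) + (98.4900) + (20.7900) + (-48.5100) + (-63.2100) + (14.4900) + (-195.5100) = -162.5700
Denominator Σ(z_t−z̄)² = 750.1000
r_3 = -162.5700 / 750.1000 = -0.217

-0.217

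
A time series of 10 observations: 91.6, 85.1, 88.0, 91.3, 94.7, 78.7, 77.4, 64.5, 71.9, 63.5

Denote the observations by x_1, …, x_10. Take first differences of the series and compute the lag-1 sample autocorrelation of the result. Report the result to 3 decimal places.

First differences Δx: -6.5, 2.9, 3.3, 3.4, -16.0, -1.3, -12.9, 7.4, -8.4
Mean of differences = -3.1222
Numerator Σ(Δx_t−Δx̄)(Δx_{t+1}−Δx̄) = -223.4716
Denominator Σ(Δx_t−Δx̄)² = 534.7956
r_1(Δx) = -223.4716 / 534.7956 = -0.418

-0.418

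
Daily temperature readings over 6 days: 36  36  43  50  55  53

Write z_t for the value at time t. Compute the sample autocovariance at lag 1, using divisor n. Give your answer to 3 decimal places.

Mean z̄ = (36 + 36 + 43 + 50 + 55 + 53)/6 = 45.5000
Σ_{t=1}^{5}(z_t−z̄)(z_{t+1}−z̄) = 216.7500
γ_1 = 216.7500 / 6 = 36.125

36.125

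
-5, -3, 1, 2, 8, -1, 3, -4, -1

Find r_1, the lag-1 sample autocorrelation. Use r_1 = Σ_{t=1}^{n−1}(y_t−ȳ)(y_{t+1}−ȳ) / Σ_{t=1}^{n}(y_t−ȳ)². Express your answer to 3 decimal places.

0.085

Mean ȳ = (-5 − 3 + 1 + 2 + 8 − 1 + 3 − 4 − 1)/9 = 0.0000
Numerator Σ_{t=1}^{8}(y_t−ȳ)(y_{t+1}−ȳ) = 11.0000
Denominator Σ(y_t−ȳ)² = 130.0000
r_1 = 11.0000 / 130.0000 = 0.085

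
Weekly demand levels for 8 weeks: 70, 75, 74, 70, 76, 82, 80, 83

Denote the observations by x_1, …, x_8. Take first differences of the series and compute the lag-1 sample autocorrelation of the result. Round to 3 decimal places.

-0.192

First differences Δx: 5, -1, -4, 6, 6, -2, 3
Mean of differences = 1.8571
Numerator Σ(Δx_t−Δx̄)(Δx_{t+1}−Δx̄) = -19.7347
Denominator Σ(Δx_t−Δx̄)² = 102.8571
r_1(Δx) = -19.7347 / 102.8571 = -0.192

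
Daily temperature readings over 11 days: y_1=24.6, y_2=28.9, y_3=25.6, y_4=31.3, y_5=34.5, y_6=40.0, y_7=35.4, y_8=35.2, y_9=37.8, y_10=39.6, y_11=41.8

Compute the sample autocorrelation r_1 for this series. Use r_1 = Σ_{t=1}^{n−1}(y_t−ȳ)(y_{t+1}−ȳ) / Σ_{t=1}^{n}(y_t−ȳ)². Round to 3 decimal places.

0.575

Mean ȳ = (24.6 + 28.9 + 25.6 + 31.3 + 34.5 + 40.0 + 35.4 + 35.2 + 37.8 + 39.6 + 41.8)/11 = 34.0636
Numerator Σ_{t=1}^{10}(y_t−ȳ)(y_{t+1}−ȳ) = 194.5596
Denominator Σ(y_t−ȳ)² = 338.4655
r_1 = 194.5596 / 338.4655 = 0.575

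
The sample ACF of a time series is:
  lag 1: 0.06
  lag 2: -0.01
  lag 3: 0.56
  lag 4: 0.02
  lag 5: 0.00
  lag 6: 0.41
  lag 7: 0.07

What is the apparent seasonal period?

The largest autocorrelation is r_3 = 0.56, with a weaker echo at lag 6 (0.41); the remaining lags stay at or below 0.07.
The dominant spike at lag 3 indicates a seasonal period of 3.

3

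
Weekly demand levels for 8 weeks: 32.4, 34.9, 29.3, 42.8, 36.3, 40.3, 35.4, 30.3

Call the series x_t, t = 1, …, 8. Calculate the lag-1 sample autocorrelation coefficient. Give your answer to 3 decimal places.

-0.187

Mean x̄ = (32.4 + 34.9 + 29.3 + 42.8 + 36.3 + 40.3 + 35.4 + 30.3)/8 = 35.2125
Deviations from mean: -2.8125, -0.3125, -5.9125, 7.5875, 1.0875, 5.0875, 0.1875, -4.9125
Σ(x_t−x̄)(x_{t+1}−x̄) = (0.8789) + (1.8477) + (-44.8611) + (8.2514) + (5.5327) + (0.9539) + (-0.9211) = -28.3177
Denominator Σ(x_t−x̄)² = 151.7688
r_1 = -28.3177 / 151.7688 = -0.187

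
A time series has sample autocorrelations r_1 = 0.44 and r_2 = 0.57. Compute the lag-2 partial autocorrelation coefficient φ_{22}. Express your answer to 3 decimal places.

φ_{22} = (r_2 − r_1²) / (1 − r_1²)
r_1² = (0.44)² = 0.1936
Numerator = 0.57 − 0.1936 = 0.3764; denominator = 1 − 0.1936 = 0.8064
φ_{22} = 0.3764 / 0.8064 = 0.467

0.467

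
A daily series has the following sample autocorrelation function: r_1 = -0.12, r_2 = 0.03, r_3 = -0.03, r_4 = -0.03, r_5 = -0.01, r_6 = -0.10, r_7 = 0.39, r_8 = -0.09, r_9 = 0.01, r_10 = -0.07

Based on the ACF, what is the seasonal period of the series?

7

The largest autocorrelation is r_7 = 0.39; the remaining lags stay at or below 0.03.
The dominant spike at lag 7 indicates a seasonal period of 7.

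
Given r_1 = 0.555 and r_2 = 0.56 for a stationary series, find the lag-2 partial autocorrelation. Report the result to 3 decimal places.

0.364

φ_{22} = (r_2 − r_1²) / (1 − r_1²)
r_1² = (0.555)² = 0.308025
Numerator = 0.56 − 0.3080 = 0.2520; denominator = 1 − 0.3080 = 0.6920
φ_{22} = 0.2520 / 0.6920 = 0.364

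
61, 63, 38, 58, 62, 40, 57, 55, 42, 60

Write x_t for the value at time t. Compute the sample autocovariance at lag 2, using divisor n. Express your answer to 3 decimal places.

-28.592

Mean x̄ = (61 + 63 + 38 + 58 + 62 + 40 + 57 + 55 + 42 + 60)/10 = 53.6000
Σ_{t=1}^{8}(x_t−x̄)(x_{t+2}−x̄) = -285.9200
γ_2 = -285.9200 / 10 = -28.592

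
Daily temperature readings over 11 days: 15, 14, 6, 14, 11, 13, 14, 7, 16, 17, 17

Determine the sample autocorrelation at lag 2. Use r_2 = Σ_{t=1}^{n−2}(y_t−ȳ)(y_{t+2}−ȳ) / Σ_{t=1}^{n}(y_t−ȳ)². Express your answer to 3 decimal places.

Mean ȳ = (15 + 14 + 6 + 14 + 11 + 13 + 14 + 7 + 16 + 17 + 17)/11 = 13.0909
Numerator Σ_{t=1}^{9}(y_t−ȳ)(y_{t+2}−ȳ) = -9.1074
Denominator Σ(y_t−ȳ)² = 136.9091
r_2 = -9.1074 / 136.9091 = -0.067

-0.067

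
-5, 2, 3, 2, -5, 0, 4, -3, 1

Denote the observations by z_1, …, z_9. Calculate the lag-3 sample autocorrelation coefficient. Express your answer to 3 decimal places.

Mean z̄ = (-5 + 2 + 3 + 2 − 5 + 0 + 4 − 3 + 1)/9 = -0.1111
Numerator Σ_{t=1}^{6}(z_t−z̄)(z_{t+3}−z̄) = 2.6296
Denominator Σ(z_t−z̄)² = 92.8889
r_3 = 2.6296 / 92.8889 = 0.028

0.028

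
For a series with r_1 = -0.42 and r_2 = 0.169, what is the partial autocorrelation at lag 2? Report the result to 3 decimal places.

-0.009

φ_{22} = (r_2 − r_1²) / (1 − r_1²)
r_1² = (-0.42)² = 0.1764
Numerator = 0.169 − 0.1764 = -0.0074; denominator = 1 − 0.1764 = 0.8236
φ_{22} = -0.0074 / 0.8236 = -0.009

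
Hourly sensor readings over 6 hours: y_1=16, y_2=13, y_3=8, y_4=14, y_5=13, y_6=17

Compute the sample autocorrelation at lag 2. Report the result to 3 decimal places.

-0.192

Mean ȳ = (16 + 13 + 8 + 14 + 13 + 17)/6 = 13.5000
Deviations from mean: 2.5000, -0.5000, -5.5000, 0.5000, -0.5000, 3.5000
Σ(y_t−ȳ)(y_{t+2}−ȳ) = (-13.7500) + (-0.2500) + (2.7500) + (1.7500) = -9.5000
Denominator Σ(y_t−ȳ)² = 49.5000
r_2 = -9.5000 / 49.5000 = -0.192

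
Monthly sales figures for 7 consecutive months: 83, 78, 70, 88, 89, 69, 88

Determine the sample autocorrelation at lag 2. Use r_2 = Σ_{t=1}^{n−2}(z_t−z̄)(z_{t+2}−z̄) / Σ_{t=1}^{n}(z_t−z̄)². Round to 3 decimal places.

Mean z̄ = (83 + 78 + 70 + 88 + 89 + 69 + 88)/7 = 80.7143
Deviations from mean: 2.2857, -2.7143, -10.7143, 7.2857, 8.2857, -11.7143, 7.2857
Σ(z_t−z̄)(z_{t+2}−z̄) = (-24.4898) + (-19.7755) + (-88.7755) + (-85.3469) + (60.3673) = -158.0204
Denominator Σ(z_t−z̄)² = 439.4286
r_2 = -158.0204 / 439.4286 = -0.360

-0.360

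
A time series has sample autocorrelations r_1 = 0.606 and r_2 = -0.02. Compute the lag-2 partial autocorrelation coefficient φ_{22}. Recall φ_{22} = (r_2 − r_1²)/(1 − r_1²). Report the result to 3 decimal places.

φ_{22} = (r_2 − r_1²) / (1 − r_1²)
r_1² = (0.606)² = 0.367236
Numerator = -0.02 − 0.3672 = -0.3872; denominator = 1 − 0.3672 = 0.6328
φ_{22} = -0.3872 / 0.6328 = -0.612

-0.612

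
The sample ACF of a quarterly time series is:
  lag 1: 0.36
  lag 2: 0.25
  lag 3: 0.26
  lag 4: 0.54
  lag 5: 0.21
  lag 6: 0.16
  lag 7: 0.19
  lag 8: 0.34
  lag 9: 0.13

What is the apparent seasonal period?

4

The largest autocorrelation is r_4 = 0.54; the remaining lags stay at or below 0.36. The elevated value at lag 1 (0.36), dropping to 0.25 at lag 2, reflects decaying short-term dependence rather than seasonality.
The dominant spike at lag 4 indicates a seasonal period of 4.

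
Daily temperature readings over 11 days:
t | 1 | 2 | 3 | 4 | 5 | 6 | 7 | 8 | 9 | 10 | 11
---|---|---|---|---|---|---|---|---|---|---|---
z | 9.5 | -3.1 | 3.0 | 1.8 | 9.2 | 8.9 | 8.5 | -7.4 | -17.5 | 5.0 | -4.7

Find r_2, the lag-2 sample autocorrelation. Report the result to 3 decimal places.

Mean z̄ = (9.5 − 3.1 + 3.0 + 1.8 + 9.2 + 8.9 + 8.5 − 7.4 − 17.5 + 5.0 − 4.7)/11 = 1.2000
Numerator Σ_{t=1}^{9}(z_t−z̄)(z_{t+2}−z̄) = -35.3000
Denominator Σ(z_t−z̄)² = 740.4600
r_2 = -35.3000 / 740.4600 = -0.048

-0.048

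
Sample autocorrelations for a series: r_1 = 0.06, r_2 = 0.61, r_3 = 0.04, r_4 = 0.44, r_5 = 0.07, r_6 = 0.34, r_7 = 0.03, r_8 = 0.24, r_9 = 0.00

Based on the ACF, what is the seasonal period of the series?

2

The largest autocorrelation is r_2 = 0.61, with weaker echoes at lags 4 (0.44), 6 (0.34) and 8 (0.24); the remaining lags stay at or below 0.07.
The dominant spike at lag 2 indicates a seasonal period of 2.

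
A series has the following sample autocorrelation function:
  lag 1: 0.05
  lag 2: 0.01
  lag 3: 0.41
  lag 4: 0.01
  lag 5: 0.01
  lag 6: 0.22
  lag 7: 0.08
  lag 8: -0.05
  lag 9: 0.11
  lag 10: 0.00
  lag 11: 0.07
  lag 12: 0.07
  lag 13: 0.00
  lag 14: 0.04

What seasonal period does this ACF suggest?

The largest autocorrelation is r_3 = 0.41, with a weaker echo at lag 6 (0.22); the remaining lags stay at or below 0.11.
The dominant spike at lag 3 indicates a seasonal period of 3.

3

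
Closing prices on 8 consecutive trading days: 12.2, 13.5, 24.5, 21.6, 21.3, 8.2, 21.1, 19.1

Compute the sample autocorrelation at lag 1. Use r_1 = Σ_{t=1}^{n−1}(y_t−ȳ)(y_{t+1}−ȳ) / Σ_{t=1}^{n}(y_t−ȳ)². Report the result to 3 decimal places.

Mean ȳ = (12.2 + 13.5 + 24.5 + 21.6 + 21.3 + 8.2 + 21.1 + 19.1)/8 = 17.6875
Deviations from mean: -5.4875, -4.1875, 6.8125, 3.9125, 3.6125, -9.4875, 3.4125, 1.4125
Σ(y_t−ȳ)(y_{t+1}−ȳ) = (22.9789) + (-28.5273) + (26.6539) + (14.1339) + (-34.2736) + (-32.3761) + (4.8202) = -26.5902
Denominator Σ(y_t−ȳ)² = 226.0688
r_1 = -26.5902 / 226.0688 = -0.118

-0.118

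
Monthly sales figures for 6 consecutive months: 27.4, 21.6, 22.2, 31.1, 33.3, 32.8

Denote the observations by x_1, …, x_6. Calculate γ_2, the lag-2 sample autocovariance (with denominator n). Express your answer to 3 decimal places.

-5.341

Mean x̄ = (27.4 + 21.6 + 22.2 + 31.1 + 33.3 + 32.8)/6 = 28.0667
Deviations: -0.6667, -6.4667, -5.8667, 3.0333, 5.2333, 4.7333
Σ_{t=1}^{4}(x_t−x̄)(x_{t+2}−x̄) = -32.0489
γ_2 = -32.0489 / 6 = -5.341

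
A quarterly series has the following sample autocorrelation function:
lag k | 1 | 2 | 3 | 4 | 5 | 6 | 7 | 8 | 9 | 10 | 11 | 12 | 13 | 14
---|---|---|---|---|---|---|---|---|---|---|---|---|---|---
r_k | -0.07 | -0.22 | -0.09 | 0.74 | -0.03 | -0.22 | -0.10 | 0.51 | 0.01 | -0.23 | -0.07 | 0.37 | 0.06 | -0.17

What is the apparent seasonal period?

The largest autocorrelation is r_4 = 0.74, with weaker echoes at lags 8 (0.51) and 12 (0.37); the remaining lags stay at or below 0.06.
The dominant spike at lag 4 indicates a seasonal period of 4.

4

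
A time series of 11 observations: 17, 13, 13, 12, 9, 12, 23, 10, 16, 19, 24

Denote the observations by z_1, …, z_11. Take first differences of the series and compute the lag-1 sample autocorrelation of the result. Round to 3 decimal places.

First differences Δz: -4, 0, -1, -3, 3, 11, -13, 6, 3, 5
Mean of differences = 0.7000
Numerator Σ(Δz_t−Δz̄)(Δz_{t+1}−Δz̄) = -165.6900
Denominator Σ(Δz_t−Δz̄)² = 390.1000
r_1(Δz) = -165.6900 / 390.1000 = -0.425

-0.425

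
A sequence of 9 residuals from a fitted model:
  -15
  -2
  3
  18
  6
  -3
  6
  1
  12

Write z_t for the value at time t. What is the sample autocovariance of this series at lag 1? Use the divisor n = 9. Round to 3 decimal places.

Mean z̄ = (-15 − 2 + 3 + 18 + 6 − 3 + 6 + 1 + 12)/9 = 2.8889
Σ_{t=1}^{8}(z_t−z̄)(z_{t+1}−z̄) = 75.8765
γ_1 = 75.8765 / 9 = 8.431

8.431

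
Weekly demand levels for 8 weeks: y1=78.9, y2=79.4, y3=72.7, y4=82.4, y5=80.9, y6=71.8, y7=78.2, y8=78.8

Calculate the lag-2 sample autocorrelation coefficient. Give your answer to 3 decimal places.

Mean ȳ = (78.9 + 79.4 + 72.7 + 82.4 + 80.9 + 71.8 + 78.2 + 78.8)/8 = 77.8875
Σ(y_t−ȳ)(y_{t+2}−ȳ) = (-5.2523) + (6.8252) + (-15.6273) + (-27.4698) + (0.9414) + (-5.5548) = -46.1378
Denominator Σ(y_t−ȳ)² = 97.6488
r_2 = -46.1378 / 97.6488 = -0.472

-0.472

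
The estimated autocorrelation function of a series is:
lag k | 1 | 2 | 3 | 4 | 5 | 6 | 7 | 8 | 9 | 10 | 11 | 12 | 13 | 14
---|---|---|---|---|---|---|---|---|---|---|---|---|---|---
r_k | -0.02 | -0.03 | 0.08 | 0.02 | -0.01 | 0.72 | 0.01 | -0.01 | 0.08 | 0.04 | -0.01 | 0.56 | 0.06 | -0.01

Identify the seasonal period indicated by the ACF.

6

The largest autocorrelation is r_6 = 0.72, with a weaker echo at lag 12 (0.56); the remaining lags stay at or below 0.08.
The dominant spike at lag 6 indicates a seasonal period of 6.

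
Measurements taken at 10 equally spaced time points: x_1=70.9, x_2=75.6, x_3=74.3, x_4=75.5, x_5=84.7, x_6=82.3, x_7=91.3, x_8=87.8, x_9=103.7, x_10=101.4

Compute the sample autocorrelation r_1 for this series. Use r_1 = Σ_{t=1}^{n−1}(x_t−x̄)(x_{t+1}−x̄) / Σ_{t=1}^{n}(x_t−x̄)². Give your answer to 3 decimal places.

0.598

Mean x̄ = (70.9 + 75.6 + 74.3 + 75.5 + 84.7 + 82.3 + 91.3 + 87.8 + 103.7 + 101.4)/10 = 84.7500
Numerator Σ_{t=1}^{9}(x_t−x̄)(x_{t+1}−x̄) = 696.8375
Denominator Σ(x_t−x̄)² = 1164.8450
r_1 = 696.8375 / 1164.8450 = 0.598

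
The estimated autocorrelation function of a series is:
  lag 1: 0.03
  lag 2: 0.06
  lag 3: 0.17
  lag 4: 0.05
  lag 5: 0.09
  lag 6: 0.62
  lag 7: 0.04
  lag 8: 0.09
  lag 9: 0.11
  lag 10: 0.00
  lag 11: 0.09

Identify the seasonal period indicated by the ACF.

6

The largest autocorrelation is r_6 = 0.62; the remaining lags stay at or below 0.17.
The dominant spike at lag 6 indicates a seasonal period of 6.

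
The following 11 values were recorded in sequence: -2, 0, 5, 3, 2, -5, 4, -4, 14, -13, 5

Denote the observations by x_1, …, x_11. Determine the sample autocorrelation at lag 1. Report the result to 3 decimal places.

-0.693

Mean x̄ = (-2 + 0 + 5 + 3 + 2 − 5 + 4 − 4 + 14 − 13 + 5)/11 = 0.8182
Numerator Σ_{t=1}^{10}(x_t−x̄)(x_{t+1}−x̄) = -333.5785
Denominator Σ(x_t−x̄)² = 481.6364
r_1 = -333.5785 / 481.6364 = -0.693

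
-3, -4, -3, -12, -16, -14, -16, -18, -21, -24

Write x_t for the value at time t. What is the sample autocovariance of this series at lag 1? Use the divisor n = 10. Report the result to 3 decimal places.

33.599

Mean x̄ = (-3 − 4 − 3 − 12 − 16 − 14 − 16 − 18 − 21 − 24)/10 = -13.1000
Σ_{t=1}^{9}(x_t−x̄)(x_{t+1}−x̄) = 335.9900
γ_1 = 335.9900 / 10 = 33.599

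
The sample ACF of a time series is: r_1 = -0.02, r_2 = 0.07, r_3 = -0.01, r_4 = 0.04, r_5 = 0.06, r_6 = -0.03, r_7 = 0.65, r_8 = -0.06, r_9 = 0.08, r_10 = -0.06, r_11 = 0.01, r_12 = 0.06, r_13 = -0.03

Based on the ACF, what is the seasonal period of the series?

The largest autocorrelation is r_7 = 0.65; the remaining lags stay at or below 0.08.
The dominant spike at lag 7 indicates a seasonal period of 7.

7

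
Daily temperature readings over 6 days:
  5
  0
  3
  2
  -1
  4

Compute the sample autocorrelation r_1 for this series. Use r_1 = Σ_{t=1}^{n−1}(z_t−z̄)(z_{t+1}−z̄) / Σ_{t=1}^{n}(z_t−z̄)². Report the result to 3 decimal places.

Mean z̄ = (5 + 0 + 3 + 2 − 1 + 4)/6 = 2.1667
Deviations from mean: 2.8333, -2.1667, 0.8333, -0.1667, -3.1667, 1.8333
Σ(z_t−z̄)(z_{t+1}−z̄) = (-6.1389) + (-1.8056) + (-0.1389) + (0.5278) + (-5.8056) = -13.3611
Denominator Σ(z_t−z̄)² = 26.8333
r_1 = -13.3611 / 26.8333 = -0.498

-0.498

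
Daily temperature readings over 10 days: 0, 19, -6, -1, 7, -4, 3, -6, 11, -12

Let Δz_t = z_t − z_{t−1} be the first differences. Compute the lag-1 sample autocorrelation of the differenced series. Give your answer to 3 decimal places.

-0.632

First differences Δz: 19, -25, 5, 8, -11, 7, -9, 17, -23
Mean of differences = -1.3333
Numerator Σ(Δz_t−Δz̄)(Δz_{t+1}−Δz̄) = -1344.4444
Denominator Σ(Δz_t−Δz̄)² = 2128.0000
r_1(Δz) = -1344.4444 / 2128.0000 = -0.632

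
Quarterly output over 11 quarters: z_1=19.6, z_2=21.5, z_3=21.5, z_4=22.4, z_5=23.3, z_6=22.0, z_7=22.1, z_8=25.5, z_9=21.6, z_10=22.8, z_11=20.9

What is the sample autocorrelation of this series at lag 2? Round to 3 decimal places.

0.143

Mean z̄ = (19.6 + 21.5 + 21.5 + 22.4 + 23.3 + 22.0 + 22.1 + 25.5 + 21.6 + 22.8 + 20.9)/11 = 22.1091
Numerator Σ_{t=1}^{9}(z_t−z̄)(z_{t+2}−z̄) = 3.1762
Denominator Σ(z_t−z̄)² = 22.2491
r_2 = 3.1762 / 22.2491 = 0.143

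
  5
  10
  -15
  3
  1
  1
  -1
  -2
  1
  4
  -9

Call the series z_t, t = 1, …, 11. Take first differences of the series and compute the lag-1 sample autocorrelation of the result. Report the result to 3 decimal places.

First differences Δz: 5, -25, 18, -2, 0, -2, -1, 3, 3, -13
Mean of differences = -1.4000
Numerator Σ(Δz_t−Δz̄)(Δz_{t+1}−Δz̄) = -652.3600
Denominator Σ(Δz_t−Δz̄)² = 1150.4000
r_1(Δz) = -652.3600 / 1150.4000 = -0.567

-0.567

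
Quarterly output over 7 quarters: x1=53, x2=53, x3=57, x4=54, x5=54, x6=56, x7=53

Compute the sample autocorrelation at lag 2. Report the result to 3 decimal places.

-0.261

Mean x̄ = (53 + 53 + 57 + 54 + 54 + 56 + 53)/7 = 54.2857
Deviations from mean: -1.2857, -1.2857, 2.7143, -0.2857, -0.2857, 1.7143, -1.2857
Σ(x_t−x̄)(x_{t+2}−x̄) = (-3.4898) + (0.3673) + (-0.7755) + (-0.4898) + (0.3673) = -4.0204
Denominator Σ(x_t−x̄)² = 15.4286
r_2 = -4.0204 / 15.4286 = -0.261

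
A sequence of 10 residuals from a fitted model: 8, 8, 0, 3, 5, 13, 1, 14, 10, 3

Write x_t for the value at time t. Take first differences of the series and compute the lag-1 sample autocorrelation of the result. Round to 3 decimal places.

First differences Δx: 0, -8, 3, 2, 8, -12, 13, -4, -7
Mean of differences = -0.5556
Numerator Σ(Δx_t−Δx̄)(Δx_{t+1}−Δx̄) = -277.1975
Denominator Σ(Δx_t−Δx̄)² = 516.2222
r_1(Δx) = -277.1975 / 516.2222 = -0.537

-0.537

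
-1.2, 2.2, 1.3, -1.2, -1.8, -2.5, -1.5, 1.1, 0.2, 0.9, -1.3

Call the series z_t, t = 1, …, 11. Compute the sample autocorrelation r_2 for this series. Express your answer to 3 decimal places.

-0.209

Mean z̄ = (-1.2 + 2.2 + 1.3 − 1.2 − 1.8 − 2.5 − 1.5 + 1.1 + 0.2 + 0.9 − 1.3)/11 = -0.3455
Numerator Σ_{t=1}^{9}(z_t−z̄)(z_{t+2}−z̄) = -4.9187
Denominator Σ(z_t−z̄)² = 23.5873
r_2 = -4.9187 / 23.5873 = -0.209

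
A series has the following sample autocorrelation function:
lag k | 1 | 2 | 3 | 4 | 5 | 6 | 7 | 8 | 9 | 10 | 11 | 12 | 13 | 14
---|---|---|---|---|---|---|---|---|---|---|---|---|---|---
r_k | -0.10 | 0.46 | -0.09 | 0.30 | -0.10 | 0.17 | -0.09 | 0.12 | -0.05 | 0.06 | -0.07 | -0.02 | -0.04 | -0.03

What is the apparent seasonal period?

2

The largest autocorrelation is r_2 = 0.46, with weaker echoes at lags 4 (0.30) and 6 (0.17); the remaining lags stay at or below 0.12.
The dominant spike at lag 2 indicates a seasonal period of 2.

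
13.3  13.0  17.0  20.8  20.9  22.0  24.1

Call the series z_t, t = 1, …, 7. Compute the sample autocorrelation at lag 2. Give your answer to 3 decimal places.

Mean z̄ = (13.3 + 13.0 + 17.0 + 20.8 + 20.9 + 22.0 + 24.1)/7 = 18.7286
Deviations from mean: -5.4286, -5.7286, -1.7286, 2.0714, 2.1714, 3.2714, 5.3714
Σ(z_t−z̄)(z_{t+2}−z̄) = (9.3837) + (-11.8663) + (-3.7535) + (6.7765) + (11.6637) = 12.2041
Denominator Σ(z_t−z̄)² = 113.8343
r_2 = 12.2041 / 113.8343 = 0.107

0.107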